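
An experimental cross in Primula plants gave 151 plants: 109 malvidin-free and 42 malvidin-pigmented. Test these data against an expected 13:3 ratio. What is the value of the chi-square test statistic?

8.144

The 13:3 ratio has 16 parts, so with N = 151 the expected counts are:
  malvidin-free: 151 × 13/16 = 122.6875
  malvidin-pigmented: 151 × 3/16 = 28.3125
χ² = Σ (O − E)² / E
  malvidin-free: (109 − 122.6875)² / 122.6875 = 1.5270
  malvidin-pigmented: (42 − 28.3125)² / 28.3125 = 6.6171
χ² = 1.5270 + 6.6171 = 8.1441 ≈ 8.144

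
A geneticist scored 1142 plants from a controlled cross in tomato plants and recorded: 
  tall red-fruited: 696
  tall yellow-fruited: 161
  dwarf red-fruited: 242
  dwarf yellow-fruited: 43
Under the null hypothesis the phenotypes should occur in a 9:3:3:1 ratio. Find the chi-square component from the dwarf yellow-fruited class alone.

11.280

Under the 9:3:3:1 hypothesis (Σ ratio = 16, N = 1142):
  tall red-fruited: 1142 × 9/16 = 642.375
  tall yellow-fruited: 1142 × 3/16 = 214.125
  dwarf red-fruited: 1142 × 3/16 = 214.125
  dwarf yellow-fruited: 1142 × 1/16 = 71.375
Contribution of dwarf yellow-fruited: (43 − 71.375)² / 71.375 = 11.2804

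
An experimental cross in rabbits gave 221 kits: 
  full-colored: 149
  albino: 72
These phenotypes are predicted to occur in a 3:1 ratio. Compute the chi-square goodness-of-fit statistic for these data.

6.771

Total ratio parts = 4. Expected numbers out of 221:
  full-colored: 221 × 3/4 = 165.75
  albino: 221 × 1/4 = 55.25
χ² = Σ (O − E)² / E
  full-colored: (149 − 165.75)² / 165.75 = 1.6927
  albino: (72 − 55.25)² / 55.25 = 5.0781
χ² = 1.6927 + 5.0781 = 6.7708 ≈ 6.771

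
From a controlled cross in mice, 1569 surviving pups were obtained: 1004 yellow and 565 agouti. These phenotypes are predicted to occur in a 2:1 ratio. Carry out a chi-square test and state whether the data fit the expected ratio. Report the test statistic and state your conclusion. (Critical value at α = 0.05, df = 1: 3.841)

5.059; not consistent

Total ratio parts = 3. Expected numbers out of 1569:
  yellow: 1569 × 2/3 = 1046
  agouti: 1569 × 1/3 = 523
χ² = Σ (O − E)² / E
  yellow: (1004 − 1046)² / 1046 = 1.6864
  agouti: (565 − 523)² / 523 = 3.3728
χ² = 1.6864 + 3.3728 = 5.0592 ≈ 5.059
Degrees of freedom = 2 − 1 = 1; critical value at α = 0.05 is 3.841.
Since 5.059 > 3.841, we reject the null hypothesis — the data do not fit the 2:1 ratio.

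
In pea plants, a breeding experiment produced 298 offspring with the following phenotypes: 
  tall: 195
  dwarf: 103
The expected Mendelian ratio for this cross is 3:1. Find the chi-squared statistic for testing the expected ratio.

The 3:1 ratio has 4 parts, so with N = 298 the expected counts are:
  tall: 298 × 3/4 = 223.5
  dwarf: 298 × 1/4 = 74.5
χ² = Σ (O − E)² / E
  tall: (195 − 223.5)² / 223.5 = 3.6342
  dwarf: (103 − 74.5)² / 74.5 = 10.9027
χ² = 3.6342 + 10.9027 = 14.5369 ≈ 14.537

14.537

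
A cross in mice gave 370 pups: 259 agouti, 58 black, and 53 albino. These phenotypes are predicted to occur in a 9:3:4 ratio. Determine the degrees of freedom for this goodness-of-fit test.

2

A goodness-of-fit test with 3 phenotype classes has df = 3 − 1 = 2.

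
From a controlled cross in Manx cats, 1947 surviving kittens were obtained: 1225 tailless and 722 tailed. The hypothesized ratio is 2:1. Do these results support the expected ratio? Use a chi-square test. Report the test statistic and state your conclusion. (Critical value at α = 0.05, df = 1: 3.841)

Under the 2:1 hypothesis (Σ ratio = 3, N = 1947):
  tailless: 1947 × 2/3 = 1298
  tailed: 1947 × 1/3 = 649
χ² = Σ (O − E)² / E
  tailless: (1225 − 1298)² / 1298 = 4.1055
  tailed: (722 − 649)² / 649 = 8.2111
χ² = 4.1055 + 8.2111 = 12.3166 ≈ 12.317
Degrees of freedom = 2 − 1 = 1; critical value at α = 0.05 is 3.841.
Since 12.317 > 3.841, we reject the null hypothesis — the data do not fit the 2:1 ratio.

12.317; not consistent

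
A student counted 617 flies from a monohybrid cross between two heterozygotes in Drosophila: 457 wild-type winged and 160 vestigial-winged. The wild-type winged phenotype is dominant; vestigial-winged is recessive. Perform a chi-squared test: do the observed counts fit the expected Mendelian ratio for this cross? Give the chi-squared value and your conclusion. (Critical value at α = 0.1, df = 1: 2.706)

For a monohybrid cross between heterozygotes with complete dominance, the expected phenotypic ratio is 3:1.
The 3:1 ratio has 4 parts, so with N = 617 the expected counts are:
  wild-type winged: 617 × 3/4 = 462.75
  vestigial-winged: 617 × 1/4 = 154.25
χ² = Σ (O − E)² / E
  wild-type winged: (457 − 462.75)² / 462.75 = 0.0714
  vestigial-winged: (160 − 154.25)² / 154.25 = 0.2143
χ² = 0.0714 + 0.2143 = 0.2857 ≈ 0.286
Degrees of freedom = 2 − 1 = 1; critical value at α = 0.1 is 2.706.
Since 0.286 < 2.706, we fail to reject the null hypothesis — the data are consistent with the 3:1 ratio.

0.286; consistent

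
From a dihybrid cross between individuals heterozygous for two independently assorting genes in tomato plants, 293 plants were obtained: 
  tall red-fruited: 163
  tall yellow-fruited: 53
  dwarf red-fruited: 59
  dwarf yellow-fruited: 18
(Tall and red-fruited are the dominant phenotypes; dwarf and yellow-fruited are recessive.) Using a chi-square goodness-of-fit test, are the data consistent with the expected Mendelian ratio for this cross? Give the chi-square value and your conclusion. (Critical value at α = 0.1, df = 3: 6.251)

0.394; consistent

A dihybrid F₂ with independent assortment and complete dominance at both loci gives a 9:3:3:1 phenotypic ratio.
The 9:3:3:1 ratio has 16 parts, so with N = 293 the expected counts are:
  tall red-fruited: 293 × 9/16 = 164.8125
  tall yellow-fruited: 293 × 3/16 = 54.9375
  dwarf red-fruited: 293 × 3/16 = 54.9375
  dwarf yellow-fruited: 293 × 1/16 = 18.3125
χ² = Σ (O − E)² / E
  tall red-fruited: (163 − 164.8125)² / 164.8125 = 0.0199
  tall yellow-fruited: (53 − 54.9375)² / 54.9375 = 0.0683
  dwarf red-fruited: (59 − 54.9375)² / 54.9375 = 0.3004
  dwarf yellow-fruited: (18 − 18.3125)² / 18.3125 = 0.0053
χ² = 0.0199 + 0.0683 + 0.3004 + 0.0053 = 0.3939 ≈ 0.394
Degrees of freedom = 4 − 1 = 3; critical value at α = 0.1 is 6.251.
Since 0.394 < 6.251, we fail to reject the null hypothesis — the data are consistent with the 9:3:3:1 ratio.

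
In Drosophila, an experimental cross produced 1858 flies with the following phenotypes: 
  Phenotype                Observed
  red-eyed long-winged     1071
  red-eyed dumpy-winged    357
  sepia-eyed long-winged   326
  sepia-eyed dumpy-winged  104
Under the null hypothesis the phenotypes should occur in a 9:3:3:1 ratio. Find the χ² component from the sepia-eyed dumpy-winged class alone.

1.266

Under the 9:3:3:1 hypothesis (Σ ratio = 16, N = 1858):
  red-eyed long-winged: 1858 × 9/16 = 1045.125
  red-eyed dumpy-winged: 1858 × 3/16 = 348.375
  sepia-eyed long-winged: 1858 × 3/16 = 348.375
  sepia-eyed dumpy-winged: 1858 × 1/16 = 116.125
Contribution of sepia-eyed dumpy-winged: (104 − 116.125)² / 116.125 = 1.2660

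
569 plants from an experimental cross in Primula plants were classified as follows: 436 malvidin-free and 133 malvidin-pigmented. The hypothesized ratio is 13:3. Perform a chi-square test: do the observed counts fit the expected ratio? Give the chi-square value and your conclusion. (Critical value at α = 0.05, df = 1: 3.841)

7.987; not consistent

Total ratio parts = 16. Expected numbers out of 569:
  malvidin-free: 569 × 13/16 = 462.3125
  malvidin-pigmented: 569 × 3/16 = 106.6875
χ² = Σ (O − E)² / E
  malvidin-free: (436 − 462.3125)² / 462.3125 = 1.4976
  malvidin-pigmented: (133 − 106.6875)² / 106.6875 = 6.4895
χ² = 1.4976 + 6.4895 = 7.9871 ≈ 7.987
Degrees of freedom = 2 − 1 = 1; critical value at α = 0.05 is 3.841.
Since 7.987 > 3.841, we reject the null hypothesis — the data do not fit the 13:3 ratio.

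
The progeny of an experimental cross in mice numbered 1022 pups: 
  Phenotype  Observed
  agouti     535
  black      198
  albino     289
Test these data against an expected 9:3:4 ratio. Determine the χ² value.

7.370

Under the 9:3:4 hypothesis (Σ ratio = 16, N = 1022):
  agouti: 1022 × 9/16 = 574.875
  black: 1022 × 3/16 = 191.625
  albino: 1022 × 4/16 = 255.5
χ² = Σ (O − E)² / E
  agouti: (535 − 574.875)² / 574.875 = 2.7658
  black: (198 − 191.625)² / 191.625 = 0.2121
  albino: (289 − 255.5)² / 255.5 = 4.3924
χ² = 2.7658 + 0.2121 + 4.3924 = 7.3703 ≈ 7.370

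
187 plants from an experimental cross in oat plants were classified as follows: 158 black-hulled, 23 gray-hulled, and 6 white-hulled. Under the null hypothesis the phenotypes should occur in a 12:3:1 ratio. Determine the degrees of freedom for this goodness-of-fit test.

A goodness-of-fit test with 3 phenotype classes has df = 3 − 1 = 2.

2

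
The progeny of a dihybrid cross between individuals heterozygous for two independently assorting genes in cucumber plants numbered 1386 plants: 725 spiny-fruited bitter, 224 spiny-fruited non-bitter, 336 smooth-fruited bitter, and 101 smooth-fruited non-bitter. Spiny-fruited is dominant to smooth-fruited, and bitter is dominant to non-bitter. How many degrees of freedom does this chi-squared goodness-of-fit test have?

A dihybrid F₂ with independent assortment and complete dominance at both loci gives a 9:3:3:1 phenotypic ratio.
A goodness-of-fit test with 4 phenotype classes has df = 4 − 1 = 3.

3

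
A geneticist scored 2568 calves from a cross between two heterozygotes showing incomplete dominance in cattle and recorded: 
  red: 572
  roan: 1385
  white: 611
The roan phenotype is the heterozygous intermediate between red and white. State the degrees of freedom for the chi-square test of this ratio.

2

With incomplete dominance, a heterozygote × heterozygote cross gives a 1:2:1 phenotypic ratio.
A goodness-of-fit test with 3 phenotype classes has df = 3 − 1 = 2.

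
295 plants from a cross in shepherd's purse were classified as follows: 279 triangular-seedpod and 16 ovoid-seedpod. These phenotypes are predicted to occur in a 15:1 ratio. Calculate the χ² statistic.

0.344

Expected counts for N = 295 under a 15:1 ratio (total parts = 16):
  triangular-seedpod: 295 × 15/16 = 276.5625
  ovoid-seedpod: 295 × 1/16 = 18.4375
χ² = Σ (O − E)² / E
  triangular-seedpod: (279 − 276.5625)² / 276.5625 = 0.0215
  ovoid-seedpod: (16 − 18.4375)² / 18.4375 = 0.3222
χ² = 0.0215 + 0.3222 = 0.3437 ≈ 0.344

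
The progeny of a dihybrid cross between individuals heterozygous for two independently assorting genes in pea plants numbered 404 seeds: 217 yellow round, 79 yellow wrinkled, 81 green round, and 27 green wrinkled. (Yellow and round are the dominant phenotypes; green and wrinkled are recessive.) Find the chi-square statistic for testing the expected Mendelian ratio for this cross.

A dihybrid F₂ with independent assortment and complete dominance at both loci gives a 9:3:3:1 phenotypic ratio.
Expected counts for N = 404 under a 9:3:3:1 ratio (total parts = 16):
  yellow round: 404 × 9/16 = 227.25
  yellow wrinkled: 404 × 3/16 = 75.75
  green round: 404 × 3/16 = 75.75
  green wrinkled: 404 × 1/16 = 25.25
χ² = Σ (O − E)² / E
  yellow round: (217 − 227.25)² / 227.25 = 0.4623
  yellow wrinkled: (79 − 75.75)² / 75.75 = 0.1394
  green round: (81 − 75.75)² / 75.75 = 0.3639
  green wrinkled: (27 − 25.25)² / 25.25 = 0.1213
χ² = 0.4623 + 0.1394 + 0.3639 + 0.1213 = 1.0869 ≈ 1.087

1.087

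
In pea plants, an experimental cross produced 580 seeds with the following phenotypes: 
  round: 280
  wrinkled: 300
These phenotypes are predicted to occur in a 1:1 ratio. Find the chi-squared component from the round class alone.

Under the 1:1 hypothesis (Σ ratio = 2, N = 580):
  round: 580 × 1/2 = 290
  wrinkled: 580 × 1/2 = 290
Contribution of round: (280 − 290)² / 290 = 0.3448

0.345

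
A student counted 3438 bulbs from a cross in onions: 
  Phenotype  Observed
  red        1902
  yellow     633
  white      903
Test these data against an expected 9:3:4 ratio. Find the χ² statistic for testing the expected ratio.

2.937

Expected counts for N = 3438 under a 9:3:4 ratio (total parts = 16):
  red: 3438 × 9/16 = 1933.875
  yellow: 3438 × 3/16 = 644.625
  white: 3438 × 4/16 = 859.5
χ² = Σ (O − E)² / E
  red: (1902 − 1933.875)² / 1933.875 = 0.5254
  yellow: (633 − 644.625)² / 644.625 = 0.2096
  white: (903 − 859.5)² / 859.5 = 2.2016
χ² = 0.5254 + 0.2096 + 2.2016 = 2.9366 ≈ 2.937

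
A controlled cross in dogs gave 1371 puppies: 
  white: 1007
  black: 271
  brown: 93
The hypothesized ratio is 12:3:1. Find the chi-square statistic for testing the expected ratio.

1.819

The 12:3:1 ratio has 16 parts, so with N = 1371 the expected counts are:
  white: 1371 × 12/16 = 1028.25
  black: 1371 × 3/16 = 257.0625
  brown: 1371 × 1/16 = 85.6875
χ² = Σ (O − E)² / E
  white: (1007 − 1028.25)² / 1028.25 = 0.4392
  black: (271 − 257.0625)² / 257.0625 = 0.7557
  brown: (93 − 85.6875)² / 85.6875 = 0.6240
χ² = 0.4392 + 0.7557 + 0.6240 = 1.8189 ≈ 1.819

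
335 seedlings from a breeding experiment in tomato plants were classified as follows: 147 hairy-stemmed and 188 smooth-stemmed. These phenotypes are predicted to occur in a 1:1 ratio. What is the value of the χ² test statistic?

5.018

Expected counts for N = 335 under a 1:1 ratio (total parts = 2):
  hairy-stemmed: 335 × 1/2 = 167.5
  smooth-stemmed: 335 × 1/2 = 167.5
χ² = Σ (O − E)² / E
  hairy-stemmed: (147 − 167.5)² / 167.5 = 2.5090
  smooth-stemmed: (188 − 167.5)² / 167.5 = 2.5090
χ² = 2.5090 + 2.5090 = 5.018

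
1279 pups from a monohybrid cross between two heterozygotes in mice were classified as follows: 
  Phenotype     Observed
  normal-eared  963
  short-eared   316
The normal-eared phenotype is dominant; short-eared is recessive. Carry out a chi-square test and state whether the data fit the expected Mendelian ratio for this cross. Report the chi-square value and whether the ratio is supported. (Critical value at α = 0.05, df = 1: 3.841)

0.059; consistent

For a monohybrid cross between heterozygotes with complete dominance, the expected phenotypic ratio is 3:1.
Under the 3:1 hypothesis (Σ ratio = 4, N = 1279):
  normal-eared: 1279 × 3/4 = 959.25
  short-eared: 1279 × 1/4 = 319.75
χ² = Σ (O − E)² / E
  normal-eared: (963 − 959.25)² / 959.25 = 0.0147
  short-eared: (316 − 319.75)² / 319.75 = 0.0440
χ² = 0.0147 + 0.0440 = 0.0587 ≈ 0.059
Degrees of freedom = 2 − 1 = 1; critical value at α = 0.05 is 3.841.
Since 0.059 < 3.841, we fail to reject the null hypothesis — the data are consistent with the 3:1 ratio.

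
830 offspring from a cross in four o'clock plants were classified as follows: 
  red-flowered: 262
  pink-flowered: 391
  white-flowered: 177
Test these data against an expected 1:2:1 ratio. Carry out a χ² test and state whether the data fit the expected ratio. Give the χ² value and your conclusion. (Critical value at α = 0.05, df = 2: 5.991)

The 1:2:1 ratio has 4 parts, so with N = 830 the expected counts are:
  red-flowered: 830 × 1/4 = 207.5
  pink-flowered: 830 × 2/4 = 415
  white-flowered: 830 × 1/4 = 207.5
χ² = Σ (O − E)² / E
  red-flowered: (262 − 207.5)² / 207.5 = 14.3145
  pink-flowered: (391 − 415)² / 415 = 1.3880
  white-flowered: (177 − 207.5)² / 207.5 = 4.4831
χ² = 14.3145 + 1.3880 + 4.4831 = 20.1856 ≈ 20.186
Degrees of freedom = 3 − 1 = 2; critical value at α = 0.05 is 5.991.
Since 20.186 > 5.991, we reject the null hypothesis — the data do not fit the 1:2:1 ratio.

20.186; not consistent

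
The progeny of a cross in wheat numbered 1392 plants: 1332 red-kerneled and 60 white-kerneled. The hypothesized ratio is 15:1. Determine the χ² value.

Expected counts for N = 1392 under a 15:1 ratio (total parts = 16):
  red-kerneled: 1392 × 15/16 = 1305
  white-kerneled: 1392 × 1/16 = 87
χ² = Σ (O − E)² / E
  red-kerneled: (1332 − 1305)² / 1305 = 0.5586
  white-kerneled: (60 − 87)² / 87 = 8.3793
χ² = 0.5586 + 8.3793 = 8.9379 ≈ 8.938

8.938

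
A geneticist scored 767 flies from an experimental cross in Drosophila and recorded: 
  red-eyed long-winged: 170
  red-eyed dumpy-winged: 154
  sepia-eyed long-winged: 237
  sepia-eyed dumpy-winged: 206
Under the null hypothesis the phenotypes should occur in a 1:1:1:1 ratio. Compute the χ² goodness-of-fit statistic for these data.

Expected counts for N = 767 under a 1:1:1:1 ratio (total parts = 4):
  red-eyed long-winged: 767 × 1/4 = 191.75
  red-eyed dumpy-winged: 767 × 1/4 = 191.75
  sepia-eyed long-winged: 767 × 1/4 = 191.75
  sepia-eyed dumpy-winged: 767 × 1/4 = 191.75
χ² = Σ (O − E)² / E
  red-eyed long-winged: (170 − 191.75)² / 191.75 = 2.4671
  red-eyed dumpy-winged: (154 − 191.75)² / 191.75 = 7.4319
  sepia-eyed long-winged: (237 − 191.75)² / 191.75 = 10.6783
  sepia-eyed dumpy-winged: (206 − 191.75)² / 191.75 = 1.0590
χ² = 2.4671 + 7.4319 + 10.6783 + 1.0590 = 21.6363 ≈ 21.636

21.636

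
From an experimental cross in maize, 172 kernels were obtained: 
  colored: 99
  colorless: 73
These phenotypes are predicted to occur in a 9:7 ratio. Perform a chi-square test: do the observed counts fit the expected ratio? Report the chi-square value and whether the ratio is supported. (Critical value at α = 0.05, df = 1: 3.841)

0.120; consistent

The 9:7 ratio has 16 parts, so with N = 172 the expected counts are:
  colored: 172 × 9/16 = 96.75
  colorless: 172 × 7/16 = 75.25
χ² = Σ (O − E)² / E
  colored: (99 − 96.75)² / 96.75 = 0.0523
  colorless: (73 − 75.25)² / 75.25 = 0.0673
χ² = 0.0523 + 0.0673 = 0.1196 ≈ 0.120
Degrees of freedom = 2 − 1 = 1; critical value at α = 0.05 is 3.841.
Since 0.120 < 3.841, we fail to reject the null hypothesis — the data are consistent with the 9:7 ratio.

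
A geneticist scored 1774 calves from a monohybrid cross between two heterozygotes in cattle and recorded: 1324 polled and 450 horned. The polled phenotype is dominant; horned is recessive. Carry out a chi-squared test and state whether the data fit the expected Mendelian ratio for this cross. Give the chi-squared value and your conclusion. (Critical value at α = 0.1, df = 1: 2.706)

0.127; consistent

For a monohybrid cross between heterozygotes with complete dominance, the expected phenotypic ratio is 3:1.
Total ratio parts = 4. Expected numbers out of 1774:
  polled: 1774 × 3/4 = 1330.5
  horned: 1774 × 1/4 = 443.5
χ² = Σ (O − E)² / E
  polled: (1324 − 1330.5)² / 1330.5 = 0.0318
  horned: (450 − 443.5)² / 443.5 = 0.0953
χ² = 0.0318 + 0.0953 = 0.1271 ≈ 0.127
Degrees of freedom = 2 − 1 = 1; critical value at α = 0.1 is 2.706.
Since 0.127 < 2.706, we fail to reject the null hypothesis — the data are consistent with the 3:1 ratio.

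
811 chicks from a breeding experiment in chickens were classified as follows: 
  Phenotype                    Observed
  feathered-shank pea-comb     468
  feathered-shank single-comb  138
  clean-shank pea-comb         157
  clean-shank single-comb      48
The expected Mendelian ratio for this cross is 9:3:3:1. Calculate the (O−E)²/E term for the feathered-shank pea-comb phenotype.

0.306

The 9:3:3:1 ratio has 16 parts, so with N = 811 the expected counts are:
  feathered-shank pea-comb: 811 × 9/16 = 456.1875
  feathered-shank single-comb: 811 × 3/16 = 152.0625
  clean-shank pea-comb: 811 × 3/16 = 152.0625
  clean-shank single-comb: 811 × 1/16 = 50.6875
Contribution of feathered-shank pea-comb: (468 − 456.1875)² / 456.1875 = 0.3059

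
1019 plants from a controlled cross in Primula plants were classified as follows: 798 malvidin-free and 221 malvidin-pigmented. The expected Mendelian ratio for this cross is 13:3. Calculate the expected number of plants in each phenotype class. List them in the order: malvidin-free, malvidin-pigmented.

The 13:3 ratio has 16 parts, so with N = 1019 the expected counts are:
  malvidin-free: 1019 × 13/16 = 827.9375
  malvidin-pigmented: 1019 × 3/16 = 191.0625

827.9375, 191.0625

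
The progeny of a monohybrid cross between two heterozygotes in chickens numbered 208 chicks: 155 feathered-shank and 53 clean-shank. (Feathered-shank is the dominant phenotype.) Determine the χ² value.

For a monohybrid cross between heterozygotes with complete dominance, the expected phenotypic ratio is 3:1.
The 3:1 ratio has 4 parts, so with N = 208 the expected counts are:
  feathered-shank: 208 × 3/4 = 156
  clean-shank: 208 × 1/4 = 52
χ² = Σ (O − E)² / E
  feathered-shank: (155 − 156)² / 156 = 0.0064
  clean-shank: (53 − 52)² / 52 = 0.0192
χ² = 0.0064 + 0.0192 = 0.0256 ≈ 0.026

0.026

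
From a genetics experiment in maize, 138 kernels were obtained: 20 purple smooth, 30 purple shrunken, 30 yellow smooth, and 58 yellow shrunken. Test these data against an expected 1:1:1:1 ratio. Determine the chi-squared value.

The 1:1:1:1 ratio has 4 parts, so with N = 138 the expected counts are:
  purple smooth: 138 × 1/4 = 34.5
  purple shrunken: 138 × 1/4 = 34.5
  yellow smooth: 138 × 1/4 = 34.5
  yellow shrunken: 138 × 1/4 = 34.5
χ² = Σ (O − E)² / E
  purple smooth: (20 − 34.5)² / 34.5 = 6.0942
  purple shrunken: (30 − 34.5)² / 34.5 = 0.5870
  yellow smooth: (30 − 34.5)² / 34.5 = 0.5870
  yellow shrunken: (58 − 34.5)² / 34.5 = 16.0072
χ² = 6.0942 + 0.5870 + 0.5870 + 16.0072 = 23.2754 ≈ 23.275

23.275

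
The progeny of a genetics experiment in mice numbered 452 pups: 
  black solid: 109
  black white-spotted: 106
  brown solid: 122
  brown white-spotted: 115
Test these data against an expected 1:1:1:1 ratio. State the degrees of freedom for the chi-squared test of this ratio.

3

A goodness-of-fit test with 4 phenotype classes has df = 4 − 1 = 3.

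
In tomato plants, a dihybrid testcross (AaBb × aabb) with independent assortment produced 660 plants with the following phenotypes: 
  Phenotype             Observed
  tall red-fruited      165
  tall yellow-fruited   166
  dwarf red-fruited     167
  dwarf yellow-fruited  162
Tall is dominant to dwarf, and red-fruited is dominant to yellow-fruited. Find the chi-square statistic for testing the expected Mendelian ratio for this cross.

A dihybrid testcross with independent assortment gives a 1:1:1:1 ratio.
The 1:1:1:1 ratio has 4 parts, so with N = 660 the expected counts are:
  tall red-fruited: 660 × 1/4 = 165
  tall yellow-fruited: 660 × 1/4 = 165
  dwarf red-fruited: 660 × 1/4 = 165
  dwarf yellow-fruited: 660 × 1/4 = 165
χ² = Σ (O − E)² / E
  tall red-fruited: (165 − 165)² / 165 = 0.0000
  tall yellow-fruited: (166 − 165)² / 165 = 0.0061
  dwarf red-fruited: (167 − 165)² / 165 = 0.0242
  dwarf yellow-fruited: (162 − 165)² / 165 = 0.0545
χ² = 0.0000 + 0.0061 + 0.0242 + 0.0545 = 0.0848 ≈ 0.085

0.085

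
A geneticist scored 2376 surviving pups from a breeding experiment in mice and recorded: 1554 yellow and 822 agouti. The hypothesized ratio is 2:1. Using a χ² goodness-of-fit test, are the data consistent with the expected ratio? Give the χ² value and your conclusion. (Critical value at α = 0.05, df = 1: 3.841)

1.705; consistent

The 2:1 ratio has 3 parts, so with N = 2376 the expected counts are:
  yellow: 2376 × 2/3 = 1584
  agouti: 2376 × 1/3 = 792
χ² = Σ (O − E)² / E
  yellow: (1554 − 1584)² / 1584 = 0.5682
  agouti: (822 − 792)² / 792 = 1.1364
χ² = 0.5682 + 1.1364 = 1.7046 ≈ 1.705
Degrees of freedom = 2 − 1 = 1; critical value at α = 0.05 is 3.841.
Since 1.705 < 3.841, we fail to reject the null hypothesis — the data are consistent with the 2:1 ratio.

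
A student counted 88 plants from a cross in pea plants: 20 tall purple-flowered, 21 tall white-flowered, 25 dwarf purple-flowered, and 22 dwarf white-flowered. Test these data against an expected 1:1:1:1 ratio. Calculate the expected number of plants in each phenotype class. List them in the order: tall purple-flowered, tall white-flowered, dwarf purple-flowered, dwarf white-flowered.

The 1:1:1:1 ratio has 4 parts, so with N = 88 the expected counts are:
  tall purple-flowered: 88 × 1/4 = 22
  tall white-flowered: 88 × 1/4 = 22
  dwarf purple-flowered: 88 × 1/4 = 22
  dwarf white-flowered: 88 × 1/4 = 22

22, 22, 22, 22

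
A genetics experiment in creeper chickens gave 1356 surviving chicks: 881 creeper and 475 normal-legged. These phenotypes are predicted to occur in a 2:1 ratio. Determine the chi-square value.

1.756

Total ratio parts = 3. Expected numbers out of 1356:
  creeper: 1356 × 2/3 = 904
  normal-legged: 1356 × 1/3 = 452
χ² = Σ (O − E)² / E
  creeper: (881 − 904)² / 904 = 0.5852
  normal-legged: (475 − 452)² / 452 = 1.1704
χ² = 0.5852 + 1.1704 = 1.7556 ≈ 1.756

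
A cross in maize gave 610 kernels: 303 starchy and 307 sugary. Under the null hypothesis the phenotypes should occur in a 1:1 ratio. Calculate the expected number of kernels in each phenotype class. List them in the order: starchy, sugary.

Expected counts for N = 610 under a 1:1 ratio (total parts = 2):
  starchy: 610 × 1/2 = 305
  sugary: 610 × 1/2 = 305

305, 305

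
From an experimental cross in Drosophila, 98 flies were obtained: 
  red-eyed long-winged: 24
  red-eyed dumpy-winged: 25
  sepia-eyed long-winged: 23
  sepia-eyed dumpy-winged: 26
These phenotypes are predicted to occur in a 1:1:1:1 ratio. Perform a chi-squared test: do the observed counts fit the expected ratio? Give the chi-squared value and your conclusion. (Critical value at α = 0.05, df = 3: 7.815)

0.204; consistent

Expected counts for N = 98 under a 1:1:1:1 ratio (total parts = 4):
  red-eyed long-winged: 98 × 1/4 = 24.5
  red-eyed dumpy-winged: 98 × 1/4 = 24.5
  sepia-eyed long-winged: 98 × 1/4 = 24.5
  sepia-eyed dumpy-winged: 98 × 1/4 = 24.5
χ² = Σ (O − E)² / E
  red-eyed long-winged: (24 − 24.5)² / 24.5 = 0.0102
  red-eyed dumpy-winged: (25 − 24.5)² / 24.5 = 0.0102
  sepia-eyed long-winged: (23 − 24.5)² / 24.5 = 0.0918
  sepia-eyed dumpy-winged: (26 − 24.5)² / 24.5 = 0.0918
χ² = 0.0102 + 0.0102 + 0.0918 + 0.0918 = 0.204
Degrees of freedom = 4 − 1 = 3; critical value at α = 0.05 is 7.815.
Since 0.204 < 7.815, we fail to reject the null hypothesis — the data are consistent with the 1:1:1:1 ratio.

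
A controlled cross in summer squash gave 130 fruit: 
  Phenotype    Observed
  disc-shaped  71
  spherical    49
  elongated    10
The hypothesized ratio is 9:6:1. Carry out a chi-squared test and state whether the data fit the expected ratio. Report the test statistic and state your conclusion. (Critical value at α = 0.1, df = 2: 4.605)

0.496; consistent

The 9:6:1 ratio has 16 parts, so with N = 130 the expected counts are:
  disc-shaped: 130 × 9/16 = 73.125
  spherical: 130 × 6/16 = 48.75
  elongated: 130 × 1/16 = 8.125
χ² = Σ (O − E)² / E
  disc-shaped: (71 − 73.125)² / 73.125 = 0.0618
  spherical: (49 − 48.75)² / 48.75 = 0.0013
  elongated: (10 − 8.125)² / 8.125 = 0.4327
χ² = 0.0618 + 0.0013 + 0.4327 = 0.4958 ≈ 0.496
Degrees of freedom = 3 − 1 = 2; critical value at α = 0.1 is 4.605.
Since 0.496 < 4.605, we fail to reject the null hypothesis — the data are consistent with the 9:6:1 ratio.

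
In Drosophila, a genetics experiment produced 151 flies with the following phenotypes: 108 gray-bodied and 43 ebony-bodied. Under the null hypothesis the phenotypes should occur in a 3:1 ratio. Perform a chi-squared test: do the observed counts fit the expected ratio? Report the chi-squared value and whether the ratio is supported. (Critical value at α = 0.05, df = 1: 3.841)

Expected counts for N = 151 under a 3:1 ratio (total parts = 4):
  gray-bodied: 151 × 3/4 = 113.25
  ebony-bodied: 151 × 1/4 = 37.75
χ² = Σ (O − E)² / E
  gray-bodied: (108 − 113.25)² / 113.25 = 0.2434
  ebony-bodied: (43 − 37.75)² / 37.75 = 0.7301
χ² = 0.2434 + 0.7301 = 0.9735 ≈ 0.974
Degrees of freedom = 2 − 1 = 1; critical value at α = 0.05 is 3.841.
Since 0.974 < 3.841, we fail to reject the null hypothesis — the data are consistent with the 3:1 ratio.

0.974; consistent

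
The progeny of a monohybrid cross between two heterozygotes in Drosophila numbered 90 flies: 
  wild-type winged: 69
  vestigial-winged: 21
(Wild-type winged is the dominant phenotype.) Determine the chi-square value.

For a monohybrid cross between heterozygotes with complete dominance, the expected phenotypic ratio is 3:1.
Total ratio parts = 4. Expected numbers out of 90:
  wild-type winged: 90 × 3/4 = 67.5
  vestigial-winged: 90 × 1/4 = 22.5
χ² = Σ (O − E)² / E
  wild-type winged: (69 − 67.5)² / 67.5 = 0.0333
  vestigial-winged: (21 − 22.5)² / 22.5 = 0.1000
χ² = 0.0333 + 0.1000 = 0.1333 ≈ 0.133

0.133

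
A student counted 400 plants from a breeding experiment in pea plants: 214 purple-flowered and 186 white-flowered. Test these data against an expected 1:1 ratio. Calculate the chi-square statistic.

1.960

The 1:1 ratio has 2 parts, so with N = 400 the expected counts are:
  purple-flowered: 400 × 1/2 = 200
  white-flowered: 400 × 1/2 = 200
χ² = Σ (O − E)² / E
  purple-flowered: (214 − 200)² / 200 = 0.9800
  white-flowered: (186 − 200)² / 200 = 0.9800
χ² = 0.9800 + 0.9800 = 1.960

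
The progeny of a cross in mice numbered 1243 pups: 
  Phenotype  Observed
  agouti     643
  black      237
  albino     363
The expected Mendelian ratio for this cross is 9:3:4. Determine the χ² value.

13.367

Total ratio parts = 16. Expected numbers out of 1243:
  agouti: 1243 × 9/16 = 699.1875
  black: 1243 × 3/16 = 233.0625
  albino: 1243 × 4/16 = 310.75
χ² = Σ (O − E)² / E
  agouti: (643 − 699.1875)² / 699.1875 = 4.5153
  black: (237 − 233.0625)² / 233.0625 = 0.0665
  albino: (363 − 310.75)² / 310.75 = 8.7854
χ² = 4.5153 + 0.0665 + 8.7854 = 13.3672 ≈ 13.367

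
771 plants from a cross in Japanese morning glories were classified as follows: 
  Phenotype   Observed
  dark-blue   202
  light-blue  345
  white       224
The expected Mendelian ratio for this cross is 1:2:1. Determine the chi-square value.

9.765

Under the 1:2:1 hypothesis (Σ ratio = 4, N = 771):
  dark-blue: 771 × 1/4 = 192.75
  light-blue: 771 × 2/4 = 385.5
  white: 771 × 1/4 = 192.75
χ² = Σ (O − E)² / E
  dark-blue: (202 − 192.75)² / 192.75 = 0.4439
  light-blue: (345 − 385.5)² / 385.5 = 4.2549
  white: (224 − 192.75)² / 192.75 = 5.0665
χ² = 0.4439 + 4.2549 + 5.0665 = 9.7653 ≈ 9.765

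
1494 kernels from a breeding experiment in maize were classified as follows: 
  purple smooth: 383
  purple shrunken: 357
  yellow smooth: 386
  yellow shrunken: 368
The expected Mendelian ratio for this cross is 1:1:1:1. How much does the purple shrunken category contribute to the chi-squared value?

0.729

Under the 1:1:1:1 hypothesis (Σ ratio = 4, N = 1494):
  purple smooth: 1494 × 1/4 = 373.5
  purple shrunken: 1494 × 1/4 = 373.5
  yellow smooth: 1494 × 1/4 = 373.5
  yellow shrunken: 1494 × 1/4 = 373.5
Contribution of purple shrunken: (357 − 373.5)² / 373.5 = 0.7289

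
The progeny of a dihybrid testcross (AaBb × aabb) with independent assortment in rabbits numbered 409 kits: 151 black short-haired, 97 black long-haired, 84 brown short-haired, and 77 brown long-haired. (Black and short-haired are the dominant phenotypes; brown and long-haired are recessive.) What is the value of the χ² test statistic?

33.005

A dihybrid testcross with independent assortment gives a 1:1:1:1 ratio.
Expected counts for N = 409 under a 1:1:1:1 ratio (total parts = 4):
  black short-haired: 409 × 1/4 = 102.25
  black long-haired: 409 × 1/4 = 102.25
  brown short-haired: 409 × 1/4 = 102.25
  brown long-haired: 409 × 1/4 = 102.25
χ² = Σ (O − E)² / E
  black short-haired: (151 − 102.25)² / 102.25 = 23.2427
  black long-haired: (97 − 102.25)² / 102.25 = 0.2696
  brown short-haired: (84 − 102.25)² / 102.25 = 3.2573
  brown long-haired: (77 − 102.25)² / 102.25 = 6.2353
χ² = 23.2427 + 0.2696 + 3.2573 + 6.2353 = 33.0049 ≈ 33.005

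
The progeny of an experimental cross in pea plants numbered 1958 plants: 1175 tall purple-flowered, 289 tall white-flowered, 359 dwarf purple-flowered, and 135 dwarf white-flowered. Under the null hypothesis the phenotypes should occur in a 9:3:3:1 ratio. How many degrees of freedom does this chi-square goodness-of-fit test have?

3

A goodness-of-fit test with 4 phenotype classes has df = 4 − 1 = 3.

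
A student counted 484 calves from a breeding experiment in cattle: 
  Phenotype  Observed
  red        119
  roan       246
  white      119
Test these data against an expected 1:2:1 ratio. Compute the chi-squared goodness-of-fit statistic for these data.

0.132

Under the 1:2:1 hypothesis (Σ ratio = 4, N = 484):
  red: 484 × 1/4 = 121
  roan: 484 × 2/4 = 242
  white: 484 × 1/4 = 121
χ² = Σ (O − E)² / E
  red: (119 − 121)² / 121 = 0.0331
  roan: (246 − 242)² / 242 = 0.0661
  white: (119 − 121)² / 121 = 0.0331
χ² = 0.0331 + 0.0661 + 0.0331 = 0.1323 ≈ 0.132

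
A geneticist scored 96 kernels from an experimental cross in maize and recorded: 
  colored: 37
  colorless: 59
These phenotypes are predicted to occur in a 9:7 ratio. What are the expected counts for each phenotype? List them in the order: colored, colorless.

54, 42

Expected counts for N = 96 under a 9:7 ratio (total parts = 16):
  colored: 96 × 9/16 = 54
  colorless: 96 × 7/16 = 42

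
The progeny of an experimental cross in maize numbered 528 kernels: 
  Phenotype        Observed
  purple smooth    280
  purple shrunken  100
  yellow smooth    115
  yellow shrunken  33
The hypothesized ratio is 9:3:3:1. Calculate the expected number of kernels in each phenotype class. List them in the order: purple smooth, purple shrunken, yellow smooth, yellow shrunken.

The 9:3:3:1 ratio has 16 parts, so with N = 528 the expected counts are:
  purple smooth: 528 × 9/16 = 297
  purple shrunken: 528 × 3/16 = 99
  yellow smooth: 528 × 3/16 = 99
  yellow shrunken: 528 × 1/16 = 33

297, 99, 99, 33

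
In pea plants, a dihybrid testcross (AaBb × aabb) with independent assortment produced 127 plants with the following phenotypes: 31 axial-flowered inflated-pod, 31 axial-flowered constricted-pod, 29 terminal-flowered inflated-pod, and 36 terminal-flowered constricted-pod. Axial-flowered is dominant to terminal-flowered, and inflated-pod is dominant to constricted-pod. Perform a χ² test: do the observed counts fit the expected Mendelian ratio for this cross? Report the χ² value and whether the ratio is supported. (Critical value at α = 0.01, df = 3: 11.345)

0.843; consistent

A dihybrid testcross with independent assortment gives a 1:1:1:1 ratio.
Expected counts for N = 127 under a 1:1:1:1 ratio (total parts = 4):
  axial-flowered inflated-pod: 127 × 1/4 = 31.75
  axial-flowered constricted-pod: 127 × 1/4 = 31.75
  terminal-flowered inflated-pod: 127 × 1/4 = 31.75
  terminal-flowered constricted-pod: 127 × 1/4 = 31.75
χ² = Σ (O − E)² / E
  axial-flowered inflated-pod: (31 − 31.75)² / 31.75 = 0.0177
  axial-flowered constricted-pod: (31 − 31.75)² / 31.75 = 0.0177
  terminal-flowered inflated-pod: (29 − 31.75)² / 31.75 = 0.2382
  terminal-flowered constricted-pod: (36 − 31.75)² / 31.75 = 0.5689
χ² = 0.0177 + 0.0177 + 0.2382 + 0.5689 = 0.8425 ≈ 0.843
Degrees of freedom = 4 − 1 = 3; critical value at α = 0.01 is 11.345.
Since 0.843 < 11.345, we fail to reject the null hypothesis — the data are consistent with the 1:1:1:1 ratio.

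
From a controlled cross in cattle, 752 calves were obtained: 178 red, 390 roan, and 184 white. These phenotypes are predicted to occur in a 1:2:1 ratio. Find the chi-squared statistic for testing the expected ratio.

Total ratio parts = 4. Expected numbers out of 752:
  red: 752 × 1/4 = 188
  roan: 752 × 2/4 = 376
  white: 752 × 1/4 = 188
χ² = Σ (O − E)² / E
  red: (178 − 188)² / 188 = 0.5319
  roan: (390 − 376)² / 376 = 0.5213
  white: (184 − 188)² / 188 = 0.0851
χ² = 0.5319 + 0.5213 + 0.0851 = 1.1383 ≈ 1.138

1.138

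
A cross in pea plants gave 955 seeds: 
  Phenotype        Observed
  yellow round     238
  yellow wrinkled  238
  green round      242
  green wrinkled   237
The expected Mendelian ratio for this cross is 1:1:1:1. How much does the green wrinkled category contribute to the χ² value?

0.013

The 1:1:1:1 ratio has 4 parts, so with N = 955 the expected counts are:
  yellow round: 955 × 1/4 = 238.75
  yellow wrinkled: 955 × 1/4 = 238.75
  green round: 955 × 1/4 = 238.75
  green wrinkled: 955 × 1/4 = 238.75
Contribution of green wrinkled: (237 − 238.75)² / 238.75 = 0.0128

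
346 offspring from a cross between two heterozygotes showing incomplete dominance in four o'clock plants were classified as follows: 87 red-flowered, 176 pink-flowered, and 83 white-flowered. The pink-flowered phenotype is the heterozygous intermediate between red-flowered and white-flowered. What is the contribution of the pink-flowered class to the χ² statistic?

With incomplete dominance, a heterozygote × heterozygote cross gives a 1:2:1 phenotypic ratio.
Under the 1:2:1 hypothesis (Σ ratio = 4, N = 346):
  red-flowered: 346 × 1/4 = 86.5
  pink-flowered: 346 × 2/4 = 173
  white-flowered: 346 × 1/4 = 86.5
Contribution of pink-flowered: (176 − 173)² / 173 = 0.0520

0.052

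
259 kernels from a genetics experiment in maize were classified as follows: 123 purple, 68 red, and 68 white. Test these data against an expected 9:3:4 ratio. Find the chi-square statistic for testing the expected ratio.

11.476

Expected counts for N = 259 under a 9:3:4 ratio (total parts = 16):
  purple: 259 × 9/16 = 145.6875
  red: 259 × 3/16 = 48.5625
  white: 259 × 4/16 = 64.75
χ² = Σ (O − E)² / E
  purple: (123 − 145.6875)² / 145.6875 = 3.5331
  red: (68 − 48.5625)² / 48.5625 = 7.7800
  white: (68 − 64.75)² / 64.75 = 0.1631
χ² = 3.5331 + 7.7800 + 0.1631 = 11.4762 ≈ 11.476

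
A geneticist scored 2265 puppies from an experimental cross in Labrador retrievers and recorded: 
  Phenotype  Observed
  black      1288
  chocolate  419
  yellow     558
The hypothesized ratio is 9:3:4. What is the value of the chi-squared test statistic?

0.349

The 9:3:4 ratio has 16 parts, so with N = 2265 the expected counts are:
  black: 2265 × 9/16 = 1274.0625
  chocolate: 2265 × 3/16 = 424.6875
  yellow: 2265 × 4/16 = 566.25
χ² = Σ (O − E)² / E
  black: (1288 − 1274.0625)² / 1274.0625 = 0.1525
  chocolate: (419 − 424.6875)² / 424.6875 = 0.0762
  yellow: (558 − 566.25)² / 566.25 = 0.1202
χ² = 0.1525 + 0.0762 + 0.1202 = 0.3489 ≈ 0.349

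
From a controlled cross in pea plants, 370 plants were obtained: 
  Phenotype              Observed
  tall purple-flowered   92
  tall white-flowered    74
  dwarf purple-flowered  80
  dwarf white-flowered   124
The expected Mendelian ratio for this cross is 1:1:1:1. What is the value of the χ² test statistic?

16.119

Total ratio parts = 4. Expected numbers out of 370:
  tall purple-flowered: 370 × 1/4 = 92.5
  tall white-flowered: 370 × 1/4 = 92.5
  dwarf purple-flowered: 370 × 1/4 = 92.5
  dwarf white-flowered: 370 × 1/4 = 92.5
χ² = Σ (O − E)² / E
  tall purple-flowered: (92 − 92.5)² / 92.5 = 0.0027
  tall white-flowered: (74 − 92.5)² / 92.5 = 3.7000
  dwarf purple-flowered: (80 − 92.5)² / 92.5 = 1.6892
  dwarf white-flowered: (124 − 92.5)² / 92.5 = 10.7270
χ² = 0.0027 + 3.7000 + 1.6892 + 10.7270 = 16.1189 ≈ 16.119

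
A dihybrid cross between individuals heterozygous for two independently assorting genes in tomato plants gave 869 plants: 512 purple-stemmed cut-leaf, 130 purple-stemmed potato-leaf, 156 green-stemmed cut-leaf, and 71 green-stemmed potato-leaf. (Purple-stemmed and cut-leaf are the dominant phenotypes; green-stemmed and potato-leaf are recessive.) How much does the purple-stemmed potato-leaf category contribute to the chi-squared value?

A dihybrid F₂ with independent assortment and complete dominance at both loci gives a 9:3:3:1 phenotypic ratio.
Total ratio parts = 16. Expected numbers out of 869:
  purple-stemmed cut-leaf: 869 × 9/16 = 488.8125
  purple-stemmed potato-leaf: 869 × 3/16 = 162.9375
  green-stemmed cut-leaf: 869 × 3/16 = 162.9375
  green-stemmed potato-leaf: 869 × 1/16 = 54.3125
Contribution of purple-stemmed potato-leaf: (130 − 162.9375)² / 162.9375 = 6.6583

6.658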